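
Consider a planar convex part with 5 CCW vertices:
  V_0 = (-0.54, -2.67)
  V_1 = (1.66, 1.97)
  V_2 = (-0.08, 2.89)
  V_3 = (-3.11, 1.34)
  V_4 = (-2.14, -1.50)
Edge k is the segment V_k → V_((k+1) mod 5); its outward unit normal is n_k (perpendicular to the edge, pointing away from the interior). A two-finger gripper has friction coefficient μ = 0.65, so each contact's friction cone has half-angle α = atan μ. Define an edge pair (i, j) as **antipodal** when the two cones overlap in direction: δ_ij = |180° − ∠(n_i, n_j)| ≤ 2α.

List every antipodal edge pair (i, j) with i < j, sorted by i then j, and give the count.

count = 5; pairs: (0,2), (0,3), (1,3), (1,4), (2,4)

α = atan 0.65 = 33.02°;  2α = 66.05°
n_0 = (+0.9036, -0.4284)
n_1 = (+0.4674, +0.8840)
n_2 = (-0.4554, +0.8903)
n_3 = (-0.9463, -0.3232)
n_4 = (-0.5903, -0.8072)
  (0,1): δ = 92.50°  ·
  (0,2): δ = 37.54°  ✓
  (0,3): δ = 44.22°  ✓
  (0,4): δ = 79.19°  ·
  (1,2): δ = 125.04°  ·
  (1,3): δ = 43.28°  ✓
  (1,4): δ = 8.31°  ✓
  (2,3): δ = 98.23°  ·
  (2,4): δ = 63.27°  ✓
  (3,4): δ = 145.03°  ·
antipodal pairs: 5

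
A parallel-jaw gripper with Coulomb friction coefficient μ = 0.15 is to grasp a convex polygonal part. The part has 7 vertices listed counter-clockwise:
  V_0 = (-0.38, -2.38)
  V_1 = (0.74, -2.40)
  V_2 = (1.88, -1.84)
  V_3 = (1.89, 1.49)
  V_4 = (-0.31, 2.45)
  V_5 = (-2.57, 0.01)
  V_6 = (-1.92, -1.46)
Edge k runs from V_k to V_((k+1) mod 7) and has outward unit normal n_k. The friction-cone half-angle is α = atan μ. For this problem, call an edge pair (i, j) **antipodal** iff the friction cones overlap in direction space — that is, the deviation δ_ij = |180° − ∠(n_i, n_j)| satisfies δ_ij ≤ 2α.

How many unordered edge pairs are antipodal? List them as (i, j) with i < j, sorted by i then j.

count = 1; pairs: (3,6)

α = atan 0.15 = 8.53°;  2α = 17.06°
n_0 = (-0.0179, -0.9998)
n_1 = (+0.4409, -0.8976)
n_2 = (+1.0000, -0.0030)
n_3 = (+0.3999, +0.9165)
n_4 = (-0.7336, +0.6795)
n_5 = (-0.9146, -0.4044)
n_6 = (-0.5129, -0.8585)
  (0,1): δ = 152.82°  ·
  (0,2): δ = 89.15°  ·
  (0,3): δ = 22.55°  ·
  (0,4): δ = 48.22°  ·
  (0,5): δ = 114.88°  ·
  (0,6): δ = 150.17°  ·
  (1,2): δ = 116.33°  ·
  (1,3): δ = 49.74°  ·
  (1,4): δ = 21.03°  ·
  (1,5): δ = 87.69°  ·
  (1,6): δ = 122.98°  ·
  (2,3): δ = 113.40°  ·
  (2,4): δ = 42.63°  ·
  (2,5): δ = 24.03°  ·
  (2,6): δ = 59.32°  ·
  (3,4): δ = 109.23°  ·
  (3,5): δ = 42.57°  ·
  (3,6): δ = 7.28°  ✓
  (4,5): δ = 113.34°  ·
  (4,6): δ = 78.05°  ·
  (5,6): δ = 144.71°  ·
antipodal pairs: 1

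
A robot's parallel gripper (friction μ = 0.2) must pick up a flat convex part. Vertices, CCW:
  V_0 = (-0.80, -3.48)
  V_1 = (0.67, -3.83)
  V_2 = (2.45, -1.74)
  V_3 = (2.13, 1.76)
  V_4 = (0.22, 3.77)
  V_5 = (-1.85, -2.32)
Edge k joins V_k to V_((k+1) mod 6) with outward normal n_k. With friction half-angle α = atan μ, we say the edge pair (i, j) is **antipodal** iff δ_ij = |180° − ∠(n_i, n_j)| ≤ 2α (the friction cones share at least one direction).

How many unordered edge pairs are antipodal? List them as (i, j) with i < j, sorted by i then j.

count = 2; pairs: (1,4), (3,5)

α = atan 0.2 = 11.31°;  2α = 22.62°
n_0 = (-0.2316, -0.9728)
n_1 = (+0.7613, -0.6484)
n_2 = (+0.9958, +0.0910)
n_3 = (+0.7249, +0.6888)
n_4 = (-0.9468, +0.3218)
n_5 = (-0.7414, -0.6711)
  (0,1): δ = 117.03°  ·
  (0,2): δ = 71.38°  ·
  (0,3): δ = 33.07°  ·
  (0,4): δ = 84.62°  ·
  (0,5): δ = 145.54°  ·
  (1,2): δ = 134.36°  ·
  (1,3): δ = 96.04°  ·
  (1,4): δ = 21.65°  ✓
  (1,5): δ = 82.57°  ·
  (2,3): δ = 141.69°  ·
  (2,4): δ = 24.00°  ·
  (2,5): δ = 36.93°  ·
  (3,4): δ = 62.31°  ·
  (3,5): δ = 1.39°  ✓
  (4,5): δ = 119.08°  ·
antipodal pairs: 2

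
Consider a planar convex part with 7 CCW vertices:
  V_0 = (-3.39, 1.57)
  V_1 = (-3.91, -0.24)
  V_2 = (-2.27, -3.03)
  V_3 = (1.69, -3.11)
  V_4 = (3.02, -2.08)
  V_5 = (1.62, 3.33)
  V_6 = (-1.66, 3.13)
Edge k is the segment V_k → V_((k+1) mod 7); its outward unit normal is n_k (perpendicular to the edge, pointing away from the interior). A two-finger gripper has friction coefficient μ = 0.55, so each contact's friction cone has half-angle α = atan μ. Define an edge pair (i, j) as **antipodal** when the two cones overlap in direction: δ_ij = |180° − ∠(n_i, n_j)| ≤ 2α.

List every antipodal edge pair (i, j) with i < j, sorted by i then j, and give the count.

count = 7; pairs: (0,3), (0,4), (1,4), (2,5), (2,6), (3,5), (3,6)

α = atan 0.55 = 28.81°;  2α = 57.62°
n_0 = (-0.9611, +0.2761)
n_1 = (-0.8621, -0.5068)
n_2 = (-0.0202, -0.9998)
n_3 = (+0.6123, -0.7906)
n_4 = (+0.9681, +0.2505)
n_5 = (-0.0609, +0.9981)
n_6 = (-0.6697, +0.7427)
  (0,1): δ = 133.52°  ·
  (0,2): δ = 75.13°  ·
  (0,3): δ = 36.22°  ✓
  (0,4): δ = 30.54°  ✓
  (0,5): δ = 109.52°  ·
  (0,6): δ = 148.07°  ·
  (1,2): δ = 121.60°  ·
  (1,3): δ = 82.69°  ·
  (1,4): δ = 15.94°  ✓
  (1,5): δ = 63.04°  ·
  (1,6): δ = 101.59°  ·
  (2,3): δ = 141.09°  ·
  (2,4): δ = 74.33°  ·
  (2,5): δ = 4.65°  ✓
  (2,6): δ = 43.20°  ✓
  (3,4): δ = 113.25°  ·
  (3,5): δ = 34.27°  ✓
  (3,6): δ = 4.29°  ✓
  (4,5): δ = 101.02°  ·
  (4,6): δ = 62.47°  ·
  (5,6): δ = 141.45°  ·
antipodal pairs: 7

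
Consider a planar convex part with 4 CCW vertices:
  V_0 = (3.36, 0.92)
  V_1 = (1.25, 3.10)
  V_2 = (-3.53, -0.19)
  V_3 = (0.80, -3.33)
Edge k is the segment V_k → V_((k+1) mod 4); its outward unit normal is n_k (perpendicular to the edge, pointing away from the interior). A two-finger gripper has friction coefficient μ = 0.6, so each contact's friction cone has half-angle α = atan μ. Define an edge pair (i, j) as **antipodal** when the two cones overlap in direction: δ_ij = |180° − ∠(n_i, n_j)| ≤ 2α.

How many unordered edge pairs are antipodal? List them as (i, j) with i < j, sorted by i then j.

count = 2; pairs: (0,2), (1,3)

α = atan 0.6 = 30.96°;  2α = 61.93°
n_0 = (+0.7185, +0.6955)
n_1 = (-0.5670, +0.8237)
n_2 = (-0.5871, -0.8095)
n_3 = (+0.8566, -0.5160)
  (0,1): δ = 99.53°  ·
  (0,2): δ = 9.99°  ✓
  (0,3): δ = 104.87°  ·
  (1,2): δ = 70.49°  ·
  (1,3): δ = 24.40°  ✓
  (2,3): δ = 85.11°  ·
antipodal pairs: 2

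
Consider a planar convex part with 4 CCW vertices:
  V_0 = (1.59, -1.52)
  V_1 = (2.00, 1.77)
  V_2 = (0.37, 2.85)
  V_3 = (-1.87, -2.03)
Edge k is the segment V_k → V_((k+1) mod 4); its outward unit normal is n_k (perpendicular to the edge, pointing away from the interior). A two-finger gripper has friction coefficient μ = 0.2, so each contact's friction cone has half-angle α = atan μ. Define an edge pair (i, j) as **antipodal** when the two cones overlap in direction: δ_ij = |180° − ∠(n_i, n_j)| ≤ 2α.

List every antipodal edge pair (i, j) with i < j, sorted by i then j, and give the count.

α = atan 0.2 = 11.31°;  2α = 22.62°
n_0 = (+0.9923, -0.1237)
n_1 = (+0.5523, +0.8336)
n_2 = (-0.9088, +0.4172)
n_3 = (+0.1458, -0.9893)
  (0,1): δ = 116.42°  ·
  (0,2): δ = 17.55°  ✓
  (0,3): δ = 105.49°  ·
  (1,2): δ = 81.13°  ·
  (1,3): δ = 41.91°  ·
  (2,3): δ = 56.96°  ·
antipodal pairs: 1

count = 1; pairs: (0,2)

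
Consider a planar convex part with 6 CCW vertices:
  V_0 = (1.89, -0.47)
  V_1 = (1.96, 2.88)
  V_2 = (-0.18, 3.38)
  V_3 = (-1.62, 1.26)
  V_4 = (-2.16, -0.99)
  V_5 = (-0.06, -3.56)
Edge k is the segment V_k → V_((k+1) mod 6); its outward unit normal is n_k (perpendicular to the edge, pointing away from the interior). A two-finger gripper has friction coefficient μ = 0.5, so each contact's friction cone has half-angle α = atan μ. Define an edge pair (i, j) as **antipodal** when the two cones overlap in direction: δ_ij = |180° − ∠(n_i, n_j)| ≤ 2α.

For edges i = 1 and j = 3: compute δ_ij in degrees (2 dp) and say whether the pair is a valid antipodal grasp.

δ = 90.34°, invalid

α = atan 0.5 = 26.57°;  2α = 53.13°
edge 1: e_1 = (-2.14, +0.50);  n_1 = (+0.2275, +0.9738)
edge 3: e_3 = (-0.54, -2.25);  n_3 = (-0.9724, +0.2334)
∠(n_1, n_3) = 89.66°
δ = |180° − 89.66°| = 90.34°
90.34° > 2α = 53.13°  →  invalid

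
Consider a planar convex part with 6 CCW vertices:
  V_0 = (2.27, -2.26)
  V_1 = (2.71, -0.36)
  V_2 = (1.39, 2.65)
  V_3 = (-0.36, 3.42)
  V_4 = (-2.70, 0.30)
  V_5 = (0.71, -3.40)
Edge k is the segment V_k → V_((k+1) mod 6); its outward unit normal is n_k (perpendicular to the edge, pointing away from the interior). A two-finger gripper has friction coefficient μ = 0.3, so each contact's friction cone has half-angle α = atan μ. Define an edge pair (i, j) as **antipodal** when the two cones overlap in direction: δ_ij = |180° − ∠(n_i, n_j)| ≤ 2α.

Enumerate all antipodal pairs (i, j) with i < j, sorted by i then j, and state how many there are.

α = atan 0.3 = 16.70°;  2α = 33.40°
n_0 = (+0.9742, -0.2256)
n_1 = (+0.9158, +0.4016)
n_2 = (+0.4027, +0.9153)
n_3 = (-0.8000, +0.6000)
n_4 = (-0.7353, -0.6777)
n_5 = (+0.5900, -0.8074)
  (0,1): δ = 143.28°  ·
  (0,2): δ = 100.71°  ·
  (0,3): δ = 23.83°  ✓
  (0,4): δ = 55.70°  ·
  (0,5): δ = 139.20°  ·
  (1,2): δ = 137.43°  ·
  (1,3): δ = 60.55°  ·
  (1,4): δ = 18.99°  ✓
  (1,5): δ = 102.48°  ·
  (2,3): δ = 103.12°  ·
  (2,4): δ = 23.59°  ✓
  (2,5): δ = 59.91°  ·
  (3,4): δ = 100.47°  ·
  (3,5): δ = 16.97°  ✓
  (4,5): δ = 96.51°  ·
antipodal pairs: 4

count = 4; pairs: (0,3), (1,4), (2,4), (3,5)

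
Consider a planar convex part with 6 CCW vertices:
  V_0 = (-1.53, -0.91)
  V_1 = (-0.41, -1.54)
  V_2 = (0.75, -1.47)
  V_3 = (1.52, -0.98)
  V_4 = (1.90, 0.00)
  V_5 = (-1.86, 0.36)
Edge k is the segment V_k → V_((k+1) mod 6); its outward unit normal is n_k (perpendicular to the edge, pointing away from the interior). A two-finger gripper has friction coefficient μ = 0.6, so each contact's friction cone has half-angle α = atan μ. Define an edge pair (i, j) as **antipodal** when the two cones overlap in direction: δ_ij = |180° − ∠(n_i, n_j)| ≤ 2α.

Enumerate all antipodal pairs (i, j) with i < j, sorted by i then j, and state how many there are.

α = atan 0.6 = 30.96°;  2α = 61.93°
n_0 = (-0.4903, -0.8716)
n_1 = (+0.0602, -0.9982)
n_2 = (+0.5369, -0.8437)
n_3 = (+0.9324, -0.3615)
n_4 = (+0.0953, +0.9954)
n_5 = (-0.9679, -0.2515)
  (0,1): δ = 147.19°  ·
  (0,2): δ = 118.17°  ·
  (0,3): δ = 81.84°  ·
  (0,4): δ = 23.89°  ✓
  (0,5): δ = 133.92°  ·
  (1,2): δ = 150.98°  ·
  (1,3): δ = 114.65°  ·
  (1,4): δ = 8.92°  ✓
  (1,5): δ = 101.11°  ·
  (2,3): δ = 143.67°  ·
  (2,4): δ = 37.94°  ✓
  (2,5): δ = 72.09°  ·
  (3,4): δ = 74.28°  ·
  (3,5): δ = 35.76°  ✓
  (4,5): δ = 69.97°  ·
antipodal pairs: 4

count = 4; pairs: (0,4), (1,4), (2,4), (3,5)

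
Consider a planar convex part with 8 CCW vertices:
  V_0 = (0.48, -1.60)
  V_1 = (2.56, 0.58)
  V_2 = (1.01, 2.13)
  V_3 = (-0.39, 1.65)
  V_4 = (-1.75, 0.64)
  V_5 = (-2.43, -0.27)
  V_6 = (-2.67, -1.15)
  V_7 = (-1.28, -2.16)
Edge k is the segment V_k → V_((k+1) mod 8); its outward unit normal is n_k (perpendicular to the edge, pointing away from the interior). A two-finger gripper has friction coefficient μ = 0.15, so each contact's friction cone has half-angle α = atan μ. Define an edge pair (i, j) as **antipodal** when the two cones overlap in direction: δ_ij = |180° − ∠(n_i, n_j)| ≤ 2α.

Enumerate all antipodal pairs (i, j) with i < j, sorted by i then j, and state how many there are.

α = atan 0.15 = 8.53°;  2α = 17.06°
n_0 = (+0.7235, -0.6903)
n_1 = (+0.7071, +0.7071)
n_2 = (-0.3243, +0.9459)
n_3 = (-0.5962, +0.8028)
n_4 = (-0.8011, +0.5986)
n_5 = (-0.9648, +0.2631)
n_6 = (-0.5878, -0.8090)
n_7 = (+0.3032, -0.9529)
  (0,1): δ = 91.34°  ·
  (0,2): δ = 27.42°  ·
  (0,3): δ = 9.75°  ✓
  (0,4): δ = 6.89°  ✓
  (0,5): δ = 28.40°  ·
  (0,6): δ = 97.65°  ·
  (0,7): δ = 151.31°  ·
  (1,2): δ = 116.08°  ·
  (1,3): δ = 98.40°  ·
  (1,4): δ = 81.77°  ·
  (1,5): δ = 60.26°  ·
  (1,6): δ = 9.00°  ✓
  (1,7): δ = 62.65°  ·
  (2,3): δ = 162.33°  ·
  (2,4): δ = 145.69°  ·
  (2,5): δ = 124.18°  ·
  (2,6): δ = 54.93°  ·
  (2,7): δ = 1.27°  ✓
  (3,4): δ = 163.37°  ·
  (3,5): δ = 141.85°  ·
  (3,6): δ = 72.60°  ·
  (3,7): δ = 18.95°  ·
  (4,5): δ = 158.49°  ·
  (4,6): δ = 89.23°  ·
  (4,7): δ = 35.58°  ·
  (5,6): δ = 110.75°  ·
  (5,7): δ = 57.09°  ·
  (6,7): δ = 126.35°  ·
antipodal pairs: 4

count = 4; pairs: (0,3), (0,4), (1,6), (2,7)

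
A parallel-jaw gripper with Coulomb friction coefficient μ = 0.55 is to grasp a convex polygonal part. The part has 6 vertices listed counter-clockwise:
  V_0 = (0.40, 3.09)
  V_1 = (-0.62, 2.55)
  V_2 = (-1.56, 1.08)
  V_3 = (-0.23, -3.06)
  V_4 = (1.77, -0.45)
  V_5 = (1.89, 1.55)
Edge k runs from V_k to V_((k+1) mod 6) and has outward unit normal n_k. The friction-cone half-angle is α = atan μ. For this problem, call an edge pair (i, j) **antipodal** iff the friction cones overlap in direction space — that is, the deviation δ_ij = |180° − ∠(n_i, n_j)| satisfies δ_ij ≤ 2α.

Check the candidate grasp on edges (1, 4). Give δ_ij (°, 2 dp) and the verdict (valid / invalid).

δ = 29.16°, valid

α = atan 0.55 = 28.81°;  2α = 57.62°
edge 1: e_1 = (-0.94, -1.47);  n_1 = (-0.8425, +0.5387)
edge 4: e_4 = (+0.12, +2.00);  n_4 = (+0.9982, -0.0599)
∠(n_1, n_4) = 150.84°
δ = |180° − 150.84°| = 29.16°
29.16° ≤ 2α = 57.62°  →  valid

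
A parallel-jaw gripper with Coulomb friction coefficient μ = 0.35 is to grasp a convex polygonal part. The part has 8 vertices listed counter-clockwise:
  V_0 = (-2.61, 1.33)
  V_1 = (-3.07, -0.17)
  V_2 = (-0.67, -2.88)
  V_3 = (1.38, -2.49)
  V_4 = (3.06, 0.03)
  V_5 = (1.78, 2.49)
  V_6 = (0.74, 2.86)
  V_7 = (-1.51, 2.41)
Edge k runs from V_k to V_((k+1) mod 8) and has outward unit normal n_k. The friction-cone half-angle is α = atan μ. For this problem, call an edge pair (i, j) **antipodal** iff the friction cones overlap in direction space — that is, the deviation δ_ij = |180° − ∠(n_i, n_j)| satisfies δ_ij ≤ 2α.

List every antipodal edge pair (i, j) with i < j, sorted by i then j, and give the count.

α = atan 0.35 = 19.29°;  2α = 38.58°
n_0 = (-0.9561, +0.2932)
n_1 = (-0.7486, -0.6630)
n_2 = (+0.1869, -0.9824)
n_3 = (+0.8321, -0.5547)
n_4 = (+0.8871, +0.4616)
n_5 = (+0.3352, +0.9422)
n_6 = (-0.1961, +0.9806)
n_7 = (-0.7006, +0.7136)
  (0,1): δ = 121.42°  ·
  (0,2): δ = 62.18°  ·
  (0,3): δ = 16.64°  ✓
  (0,4): δ = 44.54°  ·
  (0,5): δ = 87.47°  ·
  (0,6): δ = 118.36°  ·
  (0,7): δ = 151.52°  ·
  (1,2): δ = 120.76°  ·
  (1,3): δ = 75.22°  ·
  (1,4): δ = 14.04°  ✓
  (1,5): δ = 28.89°  ✓
  (1,6): δ = 59.78°  ·
  (1,7): δ = 92.95°  ·
  (2,3): δ = 134.46°  ·
  (2,4): δ = 73.28°  ·
  (2,5): δ = 30.36°  ✓
  (2,6): δ = 0.54°  ✓
  (2,7): δ = 33.70°  ✓
  (3,4): δ = 118.82°  ·
  (3,5): δ = 75.89°  ·
  (3,6): δ = 45.00°  ·
  (3,7): δ = 11.84°  ✓
  (4,5): δ = 137.07°  ·
  (4,6): δ = 106.18°  ·
  (4,7): δ = 73.01°  ·
  (5,6): δ = 149.11°  ·
  (5,7): δ = 115.94°  ·
  (6,7): δ = 146.84°  ·
antipodal pairs: 7

count = 7; pairs: (0,3), (1,4), (1,5), (2,5), (2,6), (2,7), (3,7)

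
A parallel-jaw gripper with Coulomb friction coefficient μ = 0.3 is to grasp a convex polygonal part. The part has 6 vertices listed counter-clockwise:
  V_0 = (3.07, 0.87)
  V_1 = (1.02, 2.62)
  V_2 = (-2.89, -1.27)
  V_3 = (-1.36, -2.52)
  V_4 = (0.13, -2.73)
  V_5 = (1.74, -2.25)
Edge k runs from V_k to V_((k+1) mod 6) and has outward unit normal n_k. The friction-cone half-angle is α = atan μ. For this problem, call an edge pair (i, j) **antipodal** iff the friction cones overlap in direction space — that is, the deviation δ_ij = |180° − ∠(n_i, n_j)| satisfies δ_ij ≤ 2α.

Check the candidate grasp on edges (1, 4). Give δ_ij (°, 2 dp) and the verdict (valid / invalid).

α = atan 0.3 = 16.70°;  2α = 33.40°
edge 1: e_1 = (-3.91, -3.89);  n_1 = (-0.7053, +0.7089)
edge 4: e_4 = (+1.61, +0.48);  n_4 = (+0.2857, -0.9583)
∠(n_1, n_4) = 151.75°
δ = |180° − 151.75°| = 28.25°
28.25° ≤ 2α = 33.40°  →  valid

δ = 28.25°, valid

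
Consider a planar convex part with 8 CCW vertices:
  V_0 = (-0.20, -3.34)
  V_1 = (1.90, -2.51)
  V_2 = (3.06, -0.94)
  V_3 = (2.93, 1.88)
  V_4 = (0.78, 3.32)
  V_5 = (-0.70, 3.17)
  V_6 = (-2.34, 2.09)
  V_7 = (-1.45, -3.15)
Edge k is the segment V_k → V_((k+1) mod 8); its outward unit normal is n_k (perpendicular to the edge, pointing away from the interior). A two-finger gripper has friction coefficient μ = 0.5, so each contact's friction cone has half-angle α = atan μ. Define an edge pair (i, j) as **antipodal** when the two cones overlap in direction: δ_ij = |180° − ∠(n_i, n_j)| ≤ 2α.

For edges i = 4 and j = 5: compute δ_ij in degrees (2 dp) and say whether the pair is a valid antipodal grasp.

δ = 152.42°, invalid

α = atan 0.5 = 26.57°;  2α = 53.13°
edge 4: e_4 = (-1.48, -0.15);  n_4 = (-0.1008, +0.9949)
edge 5: e_5 = (-1.64, -1.08);  n_5 = (-0.5500, +0.8352)
∠(n_4, n_5) = 27.58°
δ = |180° − 27.58°| = 152.42°
152.42° > 2α = 53.13°  →  invalid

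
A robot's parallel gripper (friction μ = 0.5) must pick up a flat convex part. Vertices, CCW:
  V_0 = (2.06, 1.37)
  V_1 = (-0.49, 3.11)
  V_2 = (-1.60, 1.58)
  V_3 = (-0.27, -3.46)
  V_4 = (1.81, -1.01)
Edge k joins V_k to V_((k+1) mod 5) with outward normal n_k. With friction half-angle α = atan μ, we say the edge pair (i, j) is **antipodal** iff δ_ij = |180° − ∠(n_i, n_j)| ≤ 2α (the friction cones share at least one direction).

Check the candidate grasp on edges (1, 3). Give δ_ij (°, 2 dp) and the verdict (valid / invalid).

α = atan 0.5 = 26.57°;  2α = 53.13°
edge 1: e_1 = (-1.11, -1.53);  n_1 = (-0.8094, +0.5872)
edge 3: e_3 = (+2.08, +2.45);  n_3 = (+0.7623, -0.6472)
∠(n_1, n_3) = 175.63°
δ = |180° − 175.63°| = 4.37°
4.37° ≤ 2α = 53.13°  →  valid

δ = 4.37°, valid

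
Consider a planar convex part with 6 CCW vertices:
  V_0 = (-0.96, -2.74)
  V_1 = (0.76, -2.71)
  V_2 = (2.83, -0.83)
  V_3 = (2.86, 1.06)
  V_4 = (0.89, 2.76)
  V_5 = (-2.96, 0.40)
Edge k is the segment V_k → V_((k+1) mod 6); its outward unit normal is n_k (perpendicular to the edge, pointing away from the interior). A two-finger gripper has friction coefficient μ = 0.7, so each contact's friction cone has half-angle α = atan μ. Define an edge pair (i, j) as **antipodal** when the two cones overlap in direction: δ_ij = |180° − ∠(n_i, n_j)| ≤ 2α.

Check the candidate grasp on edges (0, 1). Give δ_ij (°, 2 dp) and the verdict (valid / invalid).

α = atan 0.7 = 34.99°;  2α = 69.98°
edge 0: e_0 = (+1.72, +0.03);  n_0 = (+0.0174, -0.9998)
edge 1: e_1 = (+2.07, +1.88);  n_1 = (+0.6723, -0.7403)
∠(n_0, n_1) = 41.25°
δ = |180° − 41.25°| = 138.75°
138.75° > 2α = 69.98°  →  invalid

δ = 138.75°, invalid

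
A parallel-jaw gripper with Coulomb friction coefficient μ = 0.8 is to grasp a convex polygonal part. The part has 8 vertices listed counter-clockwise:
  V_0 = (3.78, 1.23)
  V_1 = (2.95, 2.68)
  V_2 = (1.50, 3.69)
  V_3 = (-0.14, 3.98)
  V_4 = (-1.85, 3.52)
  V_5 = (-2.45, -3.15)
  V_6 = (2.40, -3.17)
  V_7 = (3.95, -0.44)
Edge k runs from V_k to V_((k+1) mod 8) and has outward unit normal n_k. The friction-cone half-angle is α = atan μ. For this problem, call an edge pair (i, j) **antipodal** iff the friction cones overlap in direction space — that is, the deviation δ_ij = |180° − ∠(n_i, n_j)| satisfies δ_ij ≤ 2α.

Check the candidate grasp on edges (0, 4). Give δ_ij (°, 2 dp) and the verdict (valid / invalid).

α = atan 0.8 = 38.66°;  2α = 77.32°
edge 0: e_0 = (-0.83, +1.45);  n_0 = (+0.8679, +0.4968)
edge 4: e_4 = (-0.60, -6.67);  n_4 = (-0.9960, +0.0896)
∠(n_0, n_4) = 145.07°
δ = |180° − 145.07°| = 34.93°
34.93° ≤ 2α = 77.32°  →  valid

δ = 34.93°, valid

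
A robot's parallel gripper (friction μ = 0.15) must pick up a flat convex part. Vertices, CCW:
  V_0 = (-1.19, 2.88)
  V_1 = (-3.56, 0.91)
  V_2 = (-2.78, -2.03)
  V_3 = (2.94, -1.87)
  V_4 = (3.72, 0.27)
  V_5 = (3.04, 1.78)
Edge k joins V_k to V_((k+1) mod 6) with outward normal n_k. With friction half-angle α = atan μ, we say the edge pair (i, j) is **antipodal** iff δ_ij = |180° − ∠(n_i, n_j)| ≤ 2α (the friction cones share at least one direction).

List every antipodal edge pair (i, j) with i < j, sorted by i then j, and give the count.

count = 2; pairs: (1,4), (2,5)

α = atan 0.15 = 8.53°;  2α = 17.06°
n_0 = (-0.6392, +0.7690)
n_1 = (-0.9666, -0.2564)
n_2 = (+0.0280, -0.9996)
n_3 = (+0.9395, -0.3424)
n_4 = (+0.9118, +0.4106)
n_5 = (+0.2517, +0.9678)
  (0,1): δ = 114.88°  ·
  (0,2): δ = 38.13°  ·
  (0,3): δ = 30.24°  ·
  (0,4): δ = 74.51°  ·
  (0,5): δ = 125.69°  ·
  (1,2): δ = 103.26°  ·
  (1,3): δ = 34.88°  ·
  (1,4): δ = 9.38°  ✓
  (1,5): δ = 60.56°  ·
  (2,3): δ = 111.63°  ·
  (2,4): δ = 67.36°  ·
  (2,5): δ = 16.18°  ✓
  (3,4): δ = 135.73°  ·
  (3,5): δ = 84.55°  ·
  (4,5): δ = 128.82°  ·
antipodal pairs: 2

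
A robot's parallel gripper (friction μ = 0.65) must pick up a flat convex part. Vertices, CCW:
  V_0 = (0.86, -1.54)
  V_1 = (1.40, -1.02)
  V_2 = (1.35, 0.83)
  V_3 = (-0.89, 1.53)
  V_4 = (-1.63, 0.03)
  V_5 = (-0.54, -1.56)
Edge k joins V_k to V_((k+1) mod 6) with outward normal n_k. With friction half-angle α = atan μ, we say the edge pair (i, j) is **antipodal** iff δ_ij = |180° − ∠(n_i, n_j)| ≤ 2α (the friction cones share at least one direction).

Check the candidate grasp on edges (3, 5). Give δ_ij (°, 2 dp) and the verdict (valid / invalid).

δ = 62.92°, valid

α = atan 0.65 = 33.02°;  2α = 66.05°
edge 3: e_3 = (-0.74, -1.50);  n_3 = (-0.8968, +0.4424)
edge 5: e_5 = (+1.40, +0.02);  n_5 = (+0.0143, -0.9999)
∠(n_3, n_5) = 117.08°
δ = |180° − 117.08°| = 62.92°
62.92° ≤ 2α = 66.05°  →  valid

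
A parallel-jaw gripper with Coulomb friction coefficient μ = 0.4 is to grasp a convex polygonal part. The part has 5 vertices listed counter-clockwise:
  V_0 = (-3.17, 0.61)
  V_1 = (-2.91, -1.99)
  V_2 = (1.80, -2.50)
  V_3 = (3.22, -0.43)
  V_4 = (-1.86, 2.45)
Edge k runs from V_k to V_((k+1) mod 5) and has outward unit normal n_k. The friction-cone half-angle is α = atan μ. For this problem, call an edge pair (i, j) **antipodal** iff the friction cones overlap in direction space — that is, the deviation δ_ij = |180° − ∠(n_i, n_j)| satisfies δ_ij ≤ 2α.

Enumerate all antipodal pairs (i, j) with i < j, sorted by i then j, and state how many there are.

α = atan 0.4 = 21.80°;  2α = 43.60°
n_0 = (-0.9950, -0.0995)
n_1 = (-0.1077, -0.9942)
n_2 = (+0.8246, -0.5657)
n_3 = (+0.4932, +0.8699)
n_4 = (-0.8146, +0.5800)
  (0,1): δ = 101.89°  ·
  (0,2): δ = 40.16°  ✓
  (0,3): δ = 54.74°  ·
  (0,4): δ = 138.84°  ·
  (1,2): δ = 118.27°  ·
  (1,3): δ = 23.37°  ✓
  (1,4): δ = 60.73°  ·
  (2,3): δ = 85.10°  ·
  (2,4): δ = 1.00°  ✓
  (3,4): δ = 95.90°  ·
antipodal pairs: 3

count = 3; pairs: (0,2), (1,3), (2,4)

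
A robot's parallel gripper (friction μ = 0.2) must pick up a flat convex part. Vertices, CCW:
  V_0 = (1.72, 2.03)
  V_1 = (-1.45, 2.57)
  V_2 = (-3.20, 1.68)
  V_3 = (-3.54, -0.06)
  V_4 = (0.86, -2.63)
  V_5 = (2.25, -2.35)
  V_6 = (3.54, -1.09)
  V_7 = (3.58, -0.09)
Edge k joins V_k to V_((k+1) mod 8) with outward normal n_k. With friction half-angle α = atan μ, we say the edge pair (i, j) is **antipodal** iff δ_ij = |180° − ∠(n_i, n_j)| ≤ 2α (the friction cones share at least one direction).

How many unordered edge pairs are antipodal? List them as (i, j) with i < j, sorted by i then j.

α = atan 0.2 = 11.31°;  2α = 22.62°
n_0 = (+0.1679, +0.9858)
n_1 = (-0.4533, +0.8914)
n_2 = (-0.9814, +0.1918)
n_3 = (-0.5044, -0.8635)
n_4 = (+0.1975, -0.9803)
n_5 = (+0.6987, -0.7154)
n_6 = (+0.9992, -0.0400)
n_7 = (+0.7517, +0.6595)
  (0,1): δ = 143.38°  ·
  (0,2): δ = 91.39°  ·
  (0,3): δ = 20.62°  ✓
  (0,4): δ = 21.06°  ✓
  (0,5): δ = 53.99°  ·
  (0,6): δ = 97.38°  ·
  (0,7): δ = 140.93°  ·
  (1,2): δ = 128.01°  ·
  (1,3): δ = 57.25°  ·
  (1,4): δ = 15.57°  ✓
  (1,5): δ = 17.37°  ✓
  (1,6): δ = 60.75°  ·
  (1,7): δ = 104.31°  ·
  (2,3): δ = 109.23°  ·
  (2,4): δ = 67.55°  ·
  (2,5): δ = 34.62°  ·
  (2,6): δ = 8.77°  ✓
  (2,7): δ = 52.32°  ·
  (3,4): δ = 138.32°  ·
  (3,5): δ = 105.39°  ·
  (3,6): δ = 62.00°  ·
  (3,7): δ = 18.45°  ✓
  (4,5): δ = 147.06°  ·
  (4,6): δ = 103.68°  ·
  (4,7): δ = 60.13°  ·
  (5,6): δ = 136.62°  ·
  (5,7): δ = 93.06°  ·
  (6,7): δ = 136.45°  ·
antipodal pairs: 6

count = 6; pairs: (0,3), (0,4), (1,4), (1,5), (2,6), (3,7)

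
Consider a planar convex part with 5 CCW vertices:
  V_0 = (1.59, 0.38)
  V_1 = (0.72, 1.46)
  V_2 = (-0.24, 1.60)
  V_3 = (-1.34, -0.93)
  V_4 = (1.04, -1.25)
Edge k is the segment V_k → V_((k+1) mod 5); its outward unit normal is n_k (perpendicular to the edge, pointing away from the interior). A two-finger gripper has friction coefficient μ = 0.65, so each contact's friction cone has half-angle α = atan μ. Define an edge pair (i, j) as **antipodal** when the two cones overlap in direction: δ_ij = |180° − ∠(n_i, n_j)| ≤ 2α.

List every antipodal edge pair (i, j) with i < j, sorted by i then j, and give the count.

count = 4; pairs: (0,2), (0,3), (1,3), (2,4)

α = atan 0.65 = 33.02°;  2α = 66.05°
n_0 = (+0.7788, +0.6273)
n_1 = (+0.1443, +0.9895)
n_2 = (-0.9171, +0.3987)
n_3 = (-0.1333, -0.9911)
n_4 = (+0.9475, -0.3197)
  (0,1): δ = 137.15°  ·
  (0,2): δ = 62.35°  ✓
  (0,3): δ = 43.49°  ✓
  (0,4): δ = 122.50°  ·
  (1,2): δ = 105.20°  ·
  (1,3): δ = 0.64°  ✓
  (1,4): δ = 79.65°  ·
  (2,3): δ = 74.16°  ·
  (2,4): δ = 4.85°  ✓
  (3,4): δ = 100.99°  ·
antipodal pairs: 4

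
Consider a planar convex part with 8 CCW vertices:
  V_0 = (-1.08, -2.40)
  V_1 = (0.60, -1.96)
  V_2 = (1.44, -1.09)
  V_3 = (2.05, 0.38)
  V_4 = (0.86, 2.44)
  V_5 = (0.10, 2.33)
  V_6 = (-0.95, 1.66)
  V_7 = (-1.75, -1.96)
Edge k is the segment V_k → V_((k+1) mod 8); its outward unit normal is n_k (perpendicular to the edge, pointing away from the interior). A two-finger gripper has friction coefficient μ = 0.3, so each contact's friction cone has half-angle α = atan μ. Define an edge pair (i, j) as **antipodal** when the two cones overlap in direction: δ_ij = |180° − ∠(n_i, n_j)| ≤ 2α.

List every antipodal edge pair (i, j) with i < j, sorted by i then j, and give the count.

count = 6; pairs: (0,4), (0,5), (1,5), (1,6), (2,6), (3,7)

α = atan 0.3 = 16.70°;  2α = 33.40°
n_0 = (+0.2534, -0.9674)
n_1 = (+0.7194, -0.6946)
n_2 = (+0.9236, -0.3833)
n_3 = (+0.8659, +0.5002)
n_4 = (-0.1432, +0.9897)
n_5 = (-0.5379, +0.8430)
n_6 = (-0.9764, +0.2158)
n_7 = (-0.5489, -0.8359)
  (0,1): δ = 148.67°  ·
  (0,2): δ = 127.21°  ·
  (0,3): δ = 74.66°  ·
  (0,4): δ = 6.44°  ✓
  (0,5): δ = 17.87°  ✓
  (0,6): δ = 62.86°  ·
  (0,7): δ = 132.03°  ·
  (1,2): δ = 158.54°  ·
  (1,3): δ = 105.99°  ·
  (1,4): δ = 37.77°  ·
  (1,5): δ = 13.46°  ✓
  (1,6): δ = 31.53°  ✓
  (1,7): δ = 100.70°  ·
  (2,3): δ = 127.45°  ·
  (2,4): δ = 59.23°  ·
  (2,5): δ = 34.92°  ·
  (2,6): δ = 10.08°  ✓
  (2,7): δ = 79.24°  ·
  (3,4): δ = 111.78°  ·
  (3,5): δ = 87.47°  ·
  (3,6): δ = 42.48°  ·
  (3,7): δ = 26.69°  ✓
  (4,5): δ = 155.69°  ·
  (4,6): δ = 110.70°  ·
  (4,7): δ = 41.53°  ·
  (5,6): δ = 135.00°  ·
  (5,7): δ = 65.84°  ·
  (6,7): δ = 110.83°  ·
antipodal pairs: 6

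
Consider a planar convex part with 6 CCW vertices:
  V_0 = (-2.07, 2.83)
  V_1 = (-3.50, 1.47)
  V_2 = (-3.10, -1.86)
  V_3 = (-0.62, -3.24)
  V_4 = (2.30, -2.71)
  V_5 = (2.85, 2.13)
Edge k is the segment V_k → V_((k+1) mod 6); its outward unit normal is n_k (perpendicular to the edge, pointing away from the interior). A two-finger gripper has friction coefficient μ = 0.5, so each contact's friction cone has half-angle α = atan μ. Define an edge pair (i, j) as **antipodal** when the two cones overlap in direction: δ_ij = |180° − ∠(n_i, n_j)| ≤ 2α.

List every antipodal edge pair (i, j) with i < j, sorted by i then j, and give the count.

count = 5; pairs: (0,3), (0,4), (1,4), (2,5), (3,5)

α = atan 0.5 = 26.57°;  2α = 53.13°
n_0 = (-0.6891, +0.7246)
n_1 = (-0.9929, -0.1193)
n_2 = (-0.4862, -0.8738)
n_3 = (+0.1786, -0.9839)
n_4 = (+0.9936, -0.1129)
n_5 = (+0.1409, +0.9900)
  (0,1): δ = 126.71°  ·
  (0,2): δ = 72.66°  ·
  (0,3): δ = 33.28°  ✓
  (0,4): δ = 39.95°  ✓
  (0,5): δ = 128.34°  ·
  (1,2): δ = 125.94°  ·
  (1,3): δ = 86.56°  ·
  (1,4): δ = 13.33°  ✓
  (1,5): δ = 75.05°  ·
  (2,3): δ = 140.62°  ·
  (2,4): δ = 67.39°  ·
  (2,5): δ = 21.00°  ✓
  (3,4): δ = 106.77°  ·
  (3,5): δ = 18.39°  ✓
  (4,5): δ = 91.61°  ·
antipodal pairs: 5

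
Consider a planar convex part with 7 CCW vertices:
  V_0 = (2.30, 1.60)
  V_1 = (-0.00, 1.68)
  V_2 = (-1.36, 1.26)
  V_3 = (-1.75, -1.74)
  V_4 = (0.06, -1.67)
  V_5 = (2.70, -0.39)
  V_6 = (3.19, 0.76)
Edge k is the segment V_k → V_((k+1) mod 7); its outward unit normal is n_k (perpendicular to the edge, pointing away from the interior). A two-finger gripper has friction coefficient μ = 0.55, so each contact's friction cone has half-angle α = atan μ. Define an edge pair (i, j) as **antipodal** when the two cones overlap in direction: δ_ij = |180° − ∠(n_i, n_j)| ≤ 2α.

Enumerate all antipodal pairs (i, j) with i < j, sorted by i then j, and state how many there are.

count = 9; pairs: (0,3), (0,4), (1,3), (1,4), (1,5), (2,4), (2,5), (2,6), (3,6)

α = atan 0.55 = 28.81°;  2α = 57.62°
n_0 = (+0.0348, +0.9994)
n_1 = (-0.2951, +0.9555)
n_2 = (-0.9917, +0.1289)
n_3 = (+0.0386, -0.9993)
n_4 = (+0.4363, -0.8998)
n_5 = (+0.9200, -0.3920)
n_6 = (+0.6864, +0.7272)
  (0,1): δ = 160.85°  ·
  (0,2): δ = 95.41°  ·
  (0,3): δ = 4.21°  ✓
  (0,4): δ = 27.86°  ✓
  (0,5): δ = 68.91°  ·
  (0,6): δ = 138.65°  ·
  (1,2): δ = 114.57°  ·
  (1,3): δ = 14.95°  ✓
  (1,4): δ = 8.70°  ✓
  (1,5): δ = 49.76°  ✓
  (1,6): δ = 119.49°  ·
  (2,3): δ = 80.38°  ·
  (2,4): δ = 56.73°  ✓
  (2,5): δ = 15.67°  ✓
  (2,6): δ = 54.06°  ✓
  (3,4): δ = 156.35°  ·
  (3,5): δ = 115.29°  ·
  (3,6): δ = 45.56°  ✓
  (4,5): δ = 138.94°  ·
  (4,6): δ = 69.21°  ·
  (5,6): δ = 110.27°  ·
antipodal pairs: 9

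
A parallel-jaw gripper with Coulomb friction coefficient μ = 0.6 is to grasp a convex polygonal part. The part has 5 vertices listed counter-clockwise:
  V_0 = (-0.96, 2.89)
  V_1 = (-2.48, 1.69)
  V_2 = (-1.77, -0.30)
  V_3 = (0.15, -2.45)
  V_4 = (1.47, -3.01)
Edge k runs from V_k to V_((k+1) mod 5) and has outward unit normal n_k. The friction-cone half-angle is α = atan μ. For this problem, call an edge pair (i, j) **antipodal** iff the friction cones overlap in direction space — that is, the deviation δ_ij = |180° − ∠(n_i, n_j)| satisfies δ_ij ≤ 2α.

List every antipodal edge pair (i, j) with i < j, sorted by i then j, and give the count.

count = 4; pairs: (0,3), (1,4), (2,4), (3,4)

α = atan 0.6 = 30.96°;  2α = 61.93°
n_0 = (-0.6196, +0.7849)
n_1 = (-0.9418, -0.3360)
n_2 = (-0.7459, -0.6661)
n_3 = (-0.3905, -0.9206)
n_4 = (+0.9246, +0.3808)
  (0,1): δ = 108.65°  ·
  (0,2): δ = 86.52°  ·
  (0,3): δ = 61.28°  ✓
  (0,4): δ = 74.09°  ·
  (1,2): δ = 157.87°  ·
  (1,3): δ = 132.62°  ·
  (1,4): δ = 2.75°  ✓
  (2,3): δ = 154.75°  ·
  (2,4): δ = 19.38°  ✓
  (3,4): δ = 44.63°  ✓
antipodal pairs: 4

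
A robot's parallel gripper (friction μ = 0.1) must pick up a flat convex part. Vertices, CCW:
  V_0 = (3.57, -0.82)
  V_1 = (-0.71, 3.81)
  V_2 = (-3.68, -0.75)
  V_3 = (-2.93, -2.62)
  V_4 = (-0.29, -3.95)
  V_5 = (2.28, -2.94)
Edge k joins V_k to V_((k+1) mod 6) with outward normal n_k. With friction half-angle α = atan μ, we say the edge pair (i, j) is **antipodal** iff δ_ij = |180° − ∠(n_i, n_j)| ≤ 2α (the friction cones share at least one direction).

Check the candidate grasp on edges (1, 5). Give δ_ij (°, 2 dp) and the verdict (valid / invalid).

δ = 1.76°, valid

α = atan 0.1 = 5.71°;  2α = 11.42°
edge 1: e_1 = (-2.97, -4.56);  n_1 = (-0.8379, +0.5458)
edge 5: e_5 = (+1.29, +2.12);  n_5 = (+0.8543, -0.5198)
∠(n_1, n_5) = 178.24°
δ = |180° − 178.24°| = 1.76°
1.76° ≤ 2α = 11.42°  →  valid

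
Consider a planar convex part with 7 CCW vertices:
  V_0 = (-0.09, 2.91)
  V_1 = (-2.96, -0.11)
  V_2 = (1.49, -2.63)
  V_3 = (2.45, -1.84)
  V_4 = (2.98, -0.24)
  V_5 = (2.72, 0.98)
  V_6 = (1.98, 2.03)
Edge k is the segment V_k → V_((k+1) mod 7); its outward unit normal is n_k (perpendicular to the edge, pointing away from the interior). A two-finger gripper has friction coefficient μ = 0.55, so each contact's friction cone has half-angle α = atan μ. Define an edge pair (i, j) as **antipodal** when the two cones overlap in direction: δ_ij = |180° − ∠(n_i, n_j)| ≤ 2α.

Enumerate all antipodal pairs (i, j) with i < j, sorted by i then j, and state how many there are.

α = atan 0.55 = 28.81°;  2α = 57.62°
n_0 = (-0.7249, +0.6889)
n_1 = (-0.4928, -0.8702)
n_2 = (+0.6354, -0.7722)
n_3 = (+0.9493, -0.3144)
n_4 = (+0.9780, +0.2084)
n_5 = (+0.8174, +0.5761)
n_6 = (+0.3912, +0.9203)
  (0,1): δ = 75.98°  ·
  (0,2): δ = 7.01°  ✓
  (0,3): δ = 25.21°  ✓
  (0,4): δ = 55.57°  ✓
  (0,5): δ = 78.72°  ·
  (0,6): δ = 110.51°  ·
  (1,2): δ = 111.03°  ·
  (1,3): δ = 78.80°  ·
  (1,4): δ = 48.45°  ✓
  (1,5): δ = 25.30°  ✓
  (1,6): δ = 6.49°  ✓
  (2,3): δ = 147.78°  ·
  (2,4): δ = 117.42°  ·
  (2,5): δ = 94.28°  ·
  (2,6): δ = 62.48°  ·
  (3,4): δ = 149.64°  ·
  (3,5): δ = 126.50°  ·
  (3,6): δ = 94.70°  ·
  (4,5): δ = 156.86°  ·
  (4,6): δ = 125.06°  ·
  (5,6): δ = 148.21°  ·
antipodal pairs: 6

count = 6; pairs: (0,2), (0,3), (0,4), (1,4), (1,5), (1,6)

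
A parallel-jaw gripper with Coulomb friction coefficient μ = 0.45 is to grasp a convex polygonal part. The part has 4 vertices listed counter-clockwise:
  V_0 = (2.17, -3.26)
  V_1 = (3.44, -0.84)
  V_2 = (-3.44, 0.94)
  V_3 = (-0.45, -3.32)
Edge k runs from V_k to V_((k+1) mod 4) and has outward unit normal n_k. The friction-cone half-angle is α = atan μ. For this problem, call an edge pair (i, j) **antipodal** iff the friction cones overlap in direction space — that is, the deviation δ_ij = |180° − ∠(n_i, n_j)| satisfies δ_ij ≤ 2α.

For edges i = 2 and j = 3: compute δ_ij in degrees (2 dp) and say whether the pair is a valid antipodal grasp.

α = atan 0.45 = 24.23°;  2α = 48.46°
edge 2: e_2 = (+2.99, -4.26);  n_2 = (-0.8185, -0.5745)
edge 3: e_3 = (+2.62, +0.06);  n_3 = (+0.0229, -0.9997)
∠(n_2, n_3) = 56.25°
δ = |180° − 56.25°| = 123.75°
123.75° > 2α = 48.46°  →  invalid

δ = 123.75°, invalid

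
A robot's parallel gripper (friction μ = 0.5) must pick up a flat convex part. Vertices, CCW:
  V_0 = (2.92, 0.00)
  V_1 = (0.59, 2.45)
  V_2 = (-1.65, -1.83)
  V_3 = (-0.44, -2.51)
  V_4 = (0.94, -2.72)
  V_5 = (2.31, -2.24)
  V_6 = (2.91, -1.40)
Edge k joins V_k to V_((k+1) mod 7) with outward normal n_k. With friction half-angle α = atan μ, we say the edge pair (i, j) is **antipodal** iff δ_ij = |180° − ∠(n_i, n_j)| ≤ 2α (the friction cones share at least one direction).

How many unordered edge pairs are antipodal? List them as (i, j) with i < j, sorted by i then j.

count = 5; pairs: (0,2), (0,3), (1,4), (1,5), (1,6)

α = atan 0.5 = 26.57°;  2α = 53.13°
n_0 = (+0.7246, +0.6891)
n_1 = (-0.8860, +0.4637)
n_2 = (-0.4899, -0.8718)
n_3 = (-0.1504, -0.9886)
n_4 = (+0.3307, -0.9438)
n_5 = (+0.8137, -0.5812)
n_6 = (+1.0000, -0.0071)
  (0,1): δ = 71.19°  ·
  (0,2): δ = 17.10°  ✓
  (0,3): δ = 37.79°  ✓
  (0,4): δ = 65.75°  ·
  (0,5): δ = 100.90°  ·
  (0,6): δ = 136.03°  ·
  (1,2): δ = 91.71°  ·
  (1,3): δ = 71.03°  ·
  (1,4): δ = 43.07°  ✓
  (1,5): δ = 7.91°  ✓
  (1,6): δ = 27.22°  ✓
  (2,3): δ = 159.32°  ·
  (2,4): δ = 131.36°  ·
  (2,5): δ = 96.20°  ·
  (2,6): δ = 61.07°  ·
  (3,4): δ = 152.04°  ·
  (3,5): δ = 116.89°  ·
  (3,6): δ = 81.76°  ·
  (4,5): δ = 144.85°  ·
  (4,6): δ = 109.72°  ·
  (5,6): δ = 144.87°  ·
antipodal pairs: 5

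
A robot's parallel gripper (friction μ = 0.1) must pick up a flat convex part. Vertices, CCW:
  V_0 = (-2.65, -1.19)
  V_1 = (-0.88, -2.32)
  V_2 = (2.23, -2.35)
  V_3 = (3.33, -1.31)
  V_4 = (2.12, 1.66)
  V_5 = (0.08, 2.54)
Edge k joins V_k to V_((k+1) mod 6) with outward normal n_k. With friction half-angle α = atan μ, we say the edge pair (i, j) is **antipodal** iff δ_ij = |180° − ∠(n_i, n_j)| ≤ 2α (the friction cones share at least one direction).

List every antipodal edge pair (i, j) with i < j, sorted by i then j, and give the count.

count = 2; pairs: (0,4), (2,5)

α = atan 0.1 = 5.71°;  2α = 11.42°
n_0 = (-0.5381, -0.8429)
n_1 = (-0.0096, -1.0000)
n_2 = (+0.6870, -0.7266)
n_3 = (+0.9261, +0.3773)
n_4 = (+0.3961, +0.9182)
n_5 = (-0.8070, +0.5906)
  (0,1): δ = 148.00°  ·
  (0,2): δ = 104.05°  ·
  (0,3): δ = 35.28°  ·
  (0,4): δ = 9.22°  ✓
  (0,5): δ = 86.35°  ·
  (1,2): δ = 136.05°  ·
  (1,3): δ = 67.28°  ·
  (1,4): δ = 22.78°  ·
  (1,5): δ = 54.35°  ·
  (2,3): δ = 111.23°  ·
  (2,4): δ = 66.73°  ·
  (2,5): δ = 10.41°  ✓
  (3,4): δ = 135.50°  ·
  (3,5): δ = 58.37°  ·
  (4,5): δ = 102.87°  ·
antipodal pairs: 2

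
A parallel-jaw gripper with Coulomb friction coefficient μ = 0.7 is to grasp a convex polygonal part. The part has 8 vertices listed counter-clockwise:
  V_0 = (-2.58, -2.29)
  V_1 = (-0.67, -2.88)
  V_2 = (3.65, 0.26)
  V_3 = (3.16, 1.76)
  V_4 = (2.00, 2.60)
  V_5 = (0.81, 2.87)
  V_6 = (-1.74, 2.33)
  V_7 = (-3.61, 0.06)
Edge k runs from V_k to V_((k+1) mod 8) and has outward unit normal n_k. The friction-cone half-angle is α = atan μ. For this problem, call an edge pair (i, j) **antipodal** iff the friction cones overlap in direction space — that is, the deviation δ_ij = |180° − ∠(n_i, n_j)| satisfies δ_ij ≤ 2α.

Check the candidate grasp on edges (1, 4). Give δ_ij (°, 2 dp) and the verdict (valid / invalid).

α = atan 0.7 = 34.99°;  2α = 69.98°
edge 1: e_1 = (+4.32, +3.14);  n_1 = (+0.5879, -0.8089)
edge 4: e_4 = (-1.19, +0.27);  n_4 = (+0.2213, +0.9752)
∠(n_1, n_4) = 131.20°
δ = |180° − 131.20°| = 48.80°
48.80° ≤ 2α = 69.98°  →  valid

δ = 48.80°, valid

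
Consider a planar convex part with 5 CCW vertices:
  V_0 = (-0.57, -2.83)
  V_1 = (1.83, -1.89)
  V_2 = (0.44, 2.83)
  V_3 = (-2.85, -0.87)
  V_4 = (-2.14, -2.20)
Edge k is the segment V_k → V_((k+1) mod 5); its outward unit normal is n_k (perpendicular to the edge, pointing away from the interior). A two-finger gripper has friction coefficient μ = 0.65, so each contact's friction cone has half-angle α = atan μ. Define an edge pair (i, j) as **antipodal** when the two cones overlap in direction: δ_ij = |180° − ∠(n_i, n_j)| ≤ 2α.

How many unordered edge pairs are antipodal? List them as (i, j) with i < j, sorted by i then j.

count = 4; pairs: (0,2), (1,2), (1,3), (1,4)

α = atan 0.65 = 33.02°;  2α = 66.05°
n_0 = (+0.3647, -0.9311)
n_1 = (+0.9593, +0.2825)
n_2 = (-0.7473, +0.6645)
n_3 = (-0.8822, -0.4709)
n_4 = (-0.3724, -0.9281)
  (0,1): δ = 94.98°  ·
  (0,2): δ = 26.97°  ✓
  (0,3): δ = 96.71°  ·
  (0,4): δ = 136.75°  ·
  (1,2): δ = 58.05°  ✓
  (1,3): δ = 11.69°  ✓
  (1,4): δ = 51.73°  ✓
  (2,3): δ = 110.26°  ·
  (2,4): δ = 70.22°  ·
  (3,4): δ = 139.96°  ·
antipodal pairs: 4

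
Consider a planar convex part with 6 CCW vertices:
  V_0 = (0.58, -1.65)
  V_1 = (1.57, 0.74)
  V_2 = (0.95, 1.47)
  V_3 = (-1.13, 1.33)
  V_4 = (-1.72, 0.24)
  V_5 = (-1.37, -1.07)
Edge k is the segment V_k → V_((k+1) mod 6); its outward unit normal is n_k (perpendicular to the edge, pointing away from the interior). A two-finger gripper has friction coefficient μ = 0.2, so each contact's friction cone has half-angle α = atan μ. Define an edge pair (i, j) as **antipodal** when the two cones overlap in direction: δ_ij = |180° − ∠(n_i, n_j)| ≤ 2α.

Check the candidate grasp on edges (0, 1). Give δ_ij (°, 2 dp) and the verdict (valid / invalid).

δ = 117.16°, invalid

α = atan 0.2 = 11.31°;  2α = 22.62°
edge 0: e_0 = (+0.99, +2.39);  n_0 = (+0.9239, -0.3827)
edge 1: e_1 = (-0.62, +0.73);  n_1 = (+0.7622, +0.6473)
∠(n_0, n_1) = 62.84°
δ = |180° − 62.84°| = 117.16°
117.16° > 2α = 22.62°  →  invalid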